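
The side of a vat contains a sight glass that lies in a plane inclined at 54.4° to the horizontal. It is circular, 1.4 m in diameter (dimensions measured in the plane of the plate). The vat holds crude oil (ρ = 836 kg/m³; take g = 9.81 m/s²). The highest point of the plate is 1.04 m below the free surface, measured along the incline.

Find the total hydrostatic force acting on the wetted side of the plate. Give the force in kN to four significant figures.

γ = ρg = 836 × 9.81 / 1000 = 8.20116 kN/m³.
Let θ = 54.4° be the plate's angle to the horizontal; measure y along the incline from where the plane meets the free surface. Vertical depth h = y·sinθ with sinθ = 0.813101.
The centroid is at the centre, 0.7 m below the top of the plate, so y_c = 1.04 + 0.7 = 1.74 m and h_c = 1.74 × 0.813101 = 1.4148 m.
A = π(0.7)² = 1.53938 m².
Resultant F = γ·h_c·A = 8.20116 × 1.4148 × 1.53938 = 17.8614 kN.

F ≈ 17.86 kN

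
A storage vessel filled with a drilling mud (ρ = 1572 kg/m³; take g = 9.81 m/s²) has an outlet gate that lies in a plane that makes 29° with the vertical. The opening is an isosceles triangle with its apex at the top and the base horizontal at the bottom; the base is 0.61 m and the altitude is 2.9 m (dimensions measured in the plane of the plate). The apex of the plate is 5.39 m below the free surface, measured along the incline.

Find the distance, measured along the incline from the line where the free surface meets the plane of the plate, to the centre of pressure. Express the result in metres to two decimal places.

y_p = 7.39 m

γ = ρg = 1572 × 9.81 / 1000 = 15.42132 kN/m³.
The plate makes 29° with the vertical, i.e. θ = 90° − 29° = 61° to the horizontal. Measuring y along the incline from the free-surface line, vertical depth h = y·sinθ with sinθ = 0.874620.
With the apex up, the centroid sits 2h/3 = 2 × 2.9/3 = 1.93333 m below the apex, so y_c = 5.39 + 1.93333 = 7.32333 m and h_c = 7.32333 × 0.874620 = 6.40513 m.
A = ½ × 0.61 × 2.9 = 0.8845 m².
Resultant F = γ·h_c·A = 15.42132 × 6.40513 × 0.8845 = 87.367 kN.
I_c = b·h³/36 = 0.61 × 2.9³/36 = 0.413258 m⁴.
Centre of pressure: y_p = y_c + I_c/(y_c·A) = 7.32333 + 0.413258/(7.32333 × 0.8845) = 7.32333 + 0.0637991 = 7.38713 m along the plane.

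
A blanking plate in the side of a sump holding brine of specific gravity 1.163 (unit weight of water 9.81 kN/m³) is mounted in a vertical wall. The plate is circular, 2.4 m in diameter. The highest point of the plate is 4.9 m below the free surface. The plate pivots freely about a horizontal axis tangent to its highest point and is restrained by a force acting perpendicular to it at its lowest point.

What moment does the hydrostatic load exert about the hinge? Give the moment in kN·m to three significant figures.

γ = 1.163 × 9.81 = 11.40903 kN/m³.
The centroid is at the centre, 1.2 m below the top of the plate, so the centroid depth is h_c = 4.9 + 1.2 = 6.1 m.
A = π(1.2)² = 4.52389 m².
Resultant F = γ·h_c·A = 11.40903 × 6.1 × 4.52389 = 314.841 kN.
I_c = πr⁴/4 = π × 1.2⁴/4 = 1.6286 m⁴.
Centre of pressure: y_p = y_c + I_c/(y_c·A) = 6.1 + 1.6286/(6.1 × 4.52389) = 6.1 + 0.0590164 = 6.15902 m along the plane.
The resultant acts 1.2 + 0.0590164 = 1.25902 m (along the plate) below the hinge at the top edge, so the moment about the hinge is M = F × 1.25902 = 314.841 × 1.25902 = 396.391 kN·m.

M ≈ 396 kN·m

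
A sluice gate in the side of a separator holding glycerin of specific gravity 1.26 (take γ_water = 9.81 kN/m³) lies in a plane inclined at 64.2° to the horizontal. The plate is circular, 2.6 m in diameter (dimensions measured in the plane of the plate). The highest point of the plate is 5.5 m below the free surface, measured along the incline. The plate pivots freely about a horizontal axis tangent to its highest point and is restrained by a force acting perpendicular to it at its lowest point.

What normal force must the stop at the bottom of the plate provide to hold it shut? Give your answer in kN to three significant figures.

γ = 1.26 × 9.81 = 12.3606 kN/m³.
Let θ = 64.2° be the plate's angle to the horizontal; measure y along the incline from where the plane meets the free surface. Vertical depth h = y·sinθ with sinθ = 0.900319.
The centroid is at the centre, 1.3 m below the top of the plate, so y_c = 5.5 + 1.3 = 6.8 m and h_c = 6.8 × 0.900319 = 6.12217 m.
A = π(1.3)² = 5.30929 m².
Resultant F = γ·h_c·A = 12.3606 × 6.12217 × 5.30929 = 401.774 kN.
I_c = πr⁴/4 = π × 1.3⁴/4 = 2.24318 m⁴.
Centre of pressure: y_p = y_c + I_c/(y_c·A) = 6.8 + 2.24318/(6.8 × 5.30929) = 6.8 + 0.0621325 = 6.86213 m along the plane.
The resultant acts 1.3 + 0.0621325 = 1.36213 m (along the plate) below the hinge at the top edge, so the moment about the hinge is M = F × 1.36213 = 401.774 × 1.36213 = 547.268 kN·m.
A normal force at the bottom, 2.6 m from the hinge, must supply this moment: P = 547.268/2.6 = 210.488 kN.

P ≈ 210 kN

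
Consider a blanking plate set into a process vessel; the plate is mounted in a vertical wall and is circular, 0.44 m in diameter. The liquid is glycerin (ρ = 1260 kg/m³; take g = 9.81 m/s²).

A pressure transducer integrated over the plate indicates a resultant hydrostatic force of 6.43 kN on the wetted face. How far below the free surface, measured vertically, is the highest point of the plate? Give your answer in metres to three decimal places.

γ = ρg = 1260 × 9.81 / 1000 = 12.3606 kN/m³.
A = π(0.22)² = 0.152053 m².
From F = γ·h_c·A, the centroid depth is h_c = 6.43/(12.3606 × 0.152053) = 3.42118 m.
The centroid is at the centre, 0.22 m below the top of the plate, so the highest point sits at h_top = 3.42118 − 0.22 = 3.20118 m below the surface.

d_top ≈ 3.201 m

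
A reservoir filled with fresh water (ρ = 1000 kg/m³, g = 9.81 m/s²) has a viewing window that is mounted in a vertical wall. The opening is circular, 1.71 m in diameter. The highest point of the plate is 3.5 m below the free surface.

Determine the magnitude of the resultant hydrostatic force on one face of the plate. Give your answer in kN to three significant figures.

γ = ρg = 1000 × 9.81 = 9810 N/m³ = 9.81 kN/m³.
The centroid is at the centre, 0.855 m below the top of the plate, so the centroid depth is h_c = 3.5 + 0.855 = 4.355 m.
A = π(0.855)² = 2.29658 m².
Resultant F = γ·h_c·A = 9.81 × 4.355 × 2.29658 = 98.1158 kN.

F ≈ 98.1 kN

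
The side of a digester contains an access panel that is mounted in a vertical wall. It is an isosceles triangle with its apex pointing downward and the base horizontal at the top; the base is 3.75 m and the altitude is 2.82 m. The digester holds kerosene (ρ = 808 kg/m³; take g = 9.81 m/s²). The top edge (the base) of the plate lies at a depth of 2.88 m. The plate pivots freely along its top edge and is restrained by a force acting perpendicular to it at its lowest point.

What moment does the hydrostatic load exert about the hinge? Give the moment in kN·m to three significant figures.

γ = ρg = 808 × 9.81 / 1000 = 7.92648 kN/m³.
With the apex down, the centroid sits h/3 = 2.82/3 = 0.94 m below the base (the top edge), so the centroid depth is h_c = 2.88 + 0.94 = 3.82 m.
A = ½ × 3.75 × 2.82 = 5.2875 m².
Resultant F = γ·h_c·A = 7.92648 × 3.82 × 5.2875 = 160.101 kN.
I_c = b·h³/36 = 3.75 × 2.82³/36 = 2.33602 m⁴.
Centre of pressure: y_p = y_c + I_c/(y_c·A) = 3.82 + 2.33602/(3.82 × 5.2875) = 3.82 + 0.115655 = 3.93565 m along the plane.
The resultant acts 0.94 + 0.115655 = 1.05566 m (along the plate) below the hinge at the top edge, so the moment about the hinge is M = F × 1.05566 = 160.101 × 1.05566 = 169.012 kN·m.

M ≈ 169 kN·m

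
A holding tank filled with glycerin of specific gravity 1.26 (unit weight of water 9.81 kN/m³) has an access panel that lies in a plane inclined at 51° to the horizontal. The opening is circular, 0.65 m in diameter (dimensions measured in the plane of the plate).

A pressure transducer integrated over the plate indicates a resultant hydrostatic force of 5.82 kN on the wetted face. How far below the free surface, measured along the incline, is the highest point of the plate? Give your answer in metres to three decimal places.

γ = 1.26 × 9.81 = 12.3606 kN/m³.
A = π(0.325)² = 0.331831 m².
From F = γ·h_c·A, the centroid depth is h_c = 5.82/(12.3606 × 0.331831) = 1.41895 m.
Let θ = 51° be the plate's angle to the horizontal; measure y along the incline from where the plane meets the free surface. Vertical depth h = y·sinθ with sinθ = 0.777146.
Along the incline, y_c = h_c/sinθ = 1.41895/0.777146 = 1.82585 m.
The centroid is at the centre, 0.325 m below the top of the plate, so the highest point sits at y_top = 1.82585 − 0.325 = 1.50085 m along the incline.

y_top ≈ 1.501 m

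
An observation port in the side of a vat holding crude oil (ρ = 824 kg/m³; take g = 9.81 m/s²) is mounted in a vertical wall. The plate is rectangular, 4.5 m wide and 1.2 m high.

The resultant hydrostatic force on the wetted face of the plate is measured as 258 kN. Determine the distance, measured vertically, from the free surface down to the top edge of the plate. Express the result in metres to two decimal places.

d_top ≈ 5.31 m

γ = ρg = 824 × 9.81 / 1000 = 8.08344 kN/m³.
A = 4.5 × 1.2 = 5.4 m².
From F = γ·h_c·A, the centroid depth is h_c = 258/(8.08344 × 5.4) = 5.91057 m.
The centroid lies 1.2/2 = 0.6 m below the top edge, so the top edge sits at h_top = 5.91057 − 0.6 = 5.31057 m below the surface.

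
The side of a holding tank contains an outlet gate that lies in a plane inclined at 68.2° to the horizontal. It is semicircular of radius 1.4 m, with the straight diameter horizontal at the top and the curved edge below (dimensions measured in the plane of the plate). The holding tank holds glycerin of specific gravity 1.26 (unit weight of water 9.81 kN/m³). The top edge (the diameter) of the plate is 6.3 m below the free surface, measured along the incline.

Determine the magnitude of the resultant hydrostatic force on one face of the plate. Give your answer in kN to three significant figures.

F ≈ 244 kN

γ = 1.26 × 9.81 = 12.3606 kN/m³.
Let θ = 68.2° be the plate's angle to the horizontal; measure y along the incline from where the plane meets the free surface. Vertical depth h = y·sinθ with sinθ = 0.928486.
The centroid of a semicircle lies 4r/(3π) = 0.594178 m from the diameter, here below the top edge, so y_c = 6.3 + 0.594178 = 6.89418 m and h_c = 6.89418 × 0.928486 = 6.40115 m.
A = πr²/2 = π × 1.4²/2 = 3.07876 m².
Resultant F = γ·h_c·A = 12.3606 × 6.40115 × 3.07876 = 243.598 kN.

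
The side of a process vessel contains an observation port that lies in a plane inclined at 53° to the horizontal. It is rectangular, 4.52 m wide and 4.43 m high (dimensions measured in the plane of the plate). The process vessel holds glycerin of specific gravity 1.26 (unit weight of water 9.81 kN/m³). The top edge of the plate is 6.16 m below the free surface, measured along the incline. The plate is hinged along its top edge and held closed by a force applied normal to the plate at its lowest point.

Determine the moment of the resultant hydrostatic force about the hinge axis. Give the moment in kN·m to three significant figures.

γ = 1.26 × 9.81 = 12.3606 kN/m³.
Let θ = 53° be the plate's angle to the horizontal; measure y along the incline from where the plane meets the free surface. Vertical depth h = y·sinθ with sinθ = 0.798636.
The centroid lies 4.43/2 = 2.215 m below the top edge, so y_c = 6.16 + 2.215 = 8.375 m and h_c = 8.375 × 0.798636 = 6.68858 m.
A = 4.52 × 4.43 = 20.0236 m².
Resultant F = γ·h_c·A = 12.3606 × 6.68858 × 20.0236 = 1655.45 kN.
I_c = b·h³/12 = 4.52 × 4.43³/12 = 32.7468 m⁴.
Centre of pressure: y_p = y_c + I_c/(y_c·A) = 8.375 + 32.7468/(8.375 × 20.0236) = 8.375 + 0.195273 = 8.57027 m along the plane.
The resultant acts 2.215 + 0.195273 = 2.41027 m (along the plate) below the hinge at the top edge, so the moment about the hinge is M = F × 2.41027 = 1655.45 × 2.41027 = 3990.08 kN·m.

M ≈ 3990 kN·m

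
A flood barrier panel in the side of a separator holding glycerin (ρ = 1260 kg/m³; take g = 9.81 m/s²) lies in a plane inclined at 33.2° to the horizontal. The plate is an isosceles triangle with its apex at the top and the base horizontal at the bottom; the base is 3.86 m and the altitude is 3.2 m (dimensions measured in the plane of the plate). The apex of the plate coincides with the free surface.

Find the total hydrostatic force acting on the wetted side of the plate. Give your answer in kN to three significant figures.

F ≈ 89.2 kN

γ = ρg = 1260 × 9.81 / 1000 = 12.3606 kN/m³.
Let θ = 33.2° be the plate's angle to the horizontal; measure y along the incline from where the plane meets the free surface. Vertical depth h = y·sinθ with sinθ = 0.547563.
With the apex up, the centroid sits 2h/3 = 2 × 3.2/3 = 2.13333 m below the apex, so y_c = 2.13333 m and h_c = 2.13333 × 0.547563 = 1.16813 m.
A = ½ × 3.86 × 3.2 = 6.176 m².
Resultant F = γ·h_c·A = 12.3606 × 1.16813 × 6.176 = 89.174 kN.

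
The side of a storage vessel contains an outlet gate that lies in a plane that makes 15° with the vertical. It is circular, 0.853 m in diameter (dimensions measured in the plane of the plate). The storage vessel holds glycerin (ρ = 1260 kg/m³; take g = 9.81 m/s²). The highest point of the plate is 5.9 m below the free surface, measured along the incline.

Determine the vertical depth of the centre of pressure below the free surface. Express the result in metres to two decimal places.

h_p = 6.12 m

γ = ρg = 1260 × 9.81 / 1000 = 12.3606 kN/m³.
The plate makes 15° with the vertical, i.e. θ = 90° − 15° = 75° to the horizontal. Measuring y along the incline from the free-surface line, vertical depth h = y·sinθ with sinθ = 0.965926.
The centroid is at the centre, 0.4265 m below the top of the plate, so y_c = 5.9 + 0.4265 = 6.3265 m and h_c = 6.3265 × 0.965926 = 6.11093 m.
A = π(0.4265)² = 0.571463 m².
Resultant F = γ·h_c·A = 12.3606 × 6.11093 × 0.571463 = 43.1653 kN.
I_c = πr⁴/4 = π × 0.4265⁴/4 = 0.0259876 m⁴.
Centre of pressure: y_p = y_c + I_c/(y_c·A) = 6.3265 + 0.0259876/(6.3265 × 0.571463) = 6.3265 + 0.00718811 = 6.33369 m along the plane.
Vertically, h_p = y_p·sinθ = 6.33369 × 0.965926 = 6.11788 m.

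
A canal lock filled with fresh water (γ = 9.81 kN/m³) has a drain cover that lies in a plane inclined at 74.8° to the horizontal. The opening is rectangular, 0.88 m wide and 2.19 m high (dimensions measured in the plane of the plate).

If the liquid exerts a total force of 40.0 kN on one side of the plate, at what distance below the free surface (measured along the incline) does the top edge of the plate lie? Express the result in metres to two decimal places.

γ = 9.81 kN/m³.
A = 0.88 × 2.19 = 1.9272 m².
From F = γ·h_c·A, the centroid depth is h_c = 40.0/(9.81 × 1.9272) = 2.11575 m.
Let θ = 74.8° be the plate's angle to the horizontal; measure y along the incline from where the plane meets the free surface. Vertical depth h = y·sinθ with sinθ = 0.965016.
Along the incline, y_c = h_c/sinθ = 2.11575/0.965016 = 2.19245 m.
The centroid lies 2.19/2 = 1.095 m below the top edge, so the top edge sits at y_top = 2.19245 − 1.095 = 1.09745 m along the incline.

y_top ≈ 1.10 m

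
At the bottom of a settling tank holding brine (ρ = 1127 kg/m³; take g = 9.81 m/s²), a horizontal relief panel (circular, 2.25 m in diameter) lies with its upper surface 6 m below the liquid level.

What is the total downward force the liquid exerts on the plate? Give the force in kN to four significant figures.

γ = ρg = 1127 × 9.81 / 1000 = 11.05587 kN/m³.
The plate is horizontal, so pressure is uniform at p = γ·h = 11.05587 × 6 = 66.3352 kN/m².
A = π(1.125)² = 3.97608 m².
F = p·A = 66.3352 × 3.97608 = 263.754 kN.

F ≈ 263.8 kN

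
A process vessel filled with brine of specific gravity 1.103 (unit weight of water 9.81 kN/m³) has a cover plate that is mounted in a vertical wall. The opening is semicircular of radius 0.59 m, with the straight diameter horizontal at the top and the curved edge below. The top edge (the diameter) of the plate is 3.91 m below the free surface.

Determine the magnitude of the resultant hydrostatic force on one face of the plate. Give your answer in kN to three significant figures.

F ≈ 24.6 kN

γ = 1.103 × 9.81 = 10.82043 kN/m³.
The centroid of a semicircle lies 4r/(3π) = 0.250404 m from the diameter, here below the top edge, so the centroid depth is h_c = 3.91 + 0.250404 = 4.1604 m.
A = πr²/2 = π × 0.59²/2 = 0.546794 m².
Resultant F = γ·h_c·A = 10.82043 × 4.1604 × 0.546794 = 24.6152 kN.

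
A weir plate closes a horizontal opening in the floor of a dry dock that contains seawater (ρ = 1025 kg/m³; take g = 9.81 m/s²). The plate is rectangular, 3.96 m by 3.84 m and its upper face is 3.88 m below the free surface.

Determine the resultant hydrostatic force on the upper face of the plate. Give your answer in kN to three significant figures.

F ≈ 593 kN

γ = ρg = 1025 × 9.81 / 1000 = 10.05525 kN/m³.
The plate is horizontal, so pressure is uniform at p = γ·h = 10.05525 × 3.88 = 39.0144 kN/m².
A = 3.96 × 3.84 = 15.2064 m².
F = p·A = 39.0144 × 15.2064 = 593.269 kN.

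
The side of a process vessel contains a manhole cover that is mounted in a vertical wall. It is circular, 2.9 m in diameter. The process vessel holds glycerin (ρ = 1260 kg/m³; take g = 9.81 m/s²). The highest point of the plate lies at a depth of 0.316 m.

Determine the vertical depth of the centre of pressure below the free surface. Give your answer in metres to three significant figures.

h_p = 2.06 m

γ = ρg = 1260 × 9.81 / 1000 = 12.3606 kN/m³.
The centroid is at the centre, 1.45 m below the top of the plate, so the centroid depth is h_c = 0.316 + 1.45 = 1.766 m.
A = π(1.45)² = 6.6052 m².
Resultant F = γ·h_c·A = 12.3606 × 1.766 × 6.6052 = 144.184 kN.
I_c = πr⁴/4 = π × 1.45⁴/4 = 3.47186 m⁴.
Centre of pressure: y_p = y_c + I_c/(y_c·A) = 1.766 + 3.47186/(1.766 × 6.6052) = 1.766 + 0.297636 = 2.06364 m along the plane.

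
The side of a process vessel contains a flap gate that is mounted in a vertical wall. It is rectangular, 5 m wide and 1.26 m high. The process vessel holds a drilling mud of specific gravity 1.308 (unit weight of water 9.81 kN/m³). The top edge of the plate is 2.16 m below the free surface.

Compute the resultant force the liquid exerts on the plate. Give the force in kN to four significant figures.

γ = 1.308 × 9.81 = 12.83148 kN/m³.
The centroid lies 1.26/2 = 0.63 m below the top edge, so the centroid depth is h_c = 2.16 + 0.63 = 2.79 m.
A = 5 × 1.26 = 6.3 m².
Resultant F = γ·h_c·A = 12.83148 × 2.79 × 6.3 = 225.539 kN.

F ≈ 225.5 kN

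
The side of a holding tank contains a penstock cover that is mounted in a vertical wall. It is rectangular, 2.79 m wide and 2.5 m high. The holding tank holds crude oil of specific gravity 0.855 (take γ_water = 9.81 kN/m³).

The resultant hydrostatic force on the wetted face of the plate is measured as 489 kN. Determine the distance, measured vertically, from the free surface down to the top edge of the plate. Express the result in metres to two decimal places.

γ = 0.855 × 9.81 = 8.38755 kN/m³.
A = 2.79 × 2.5 = 6.975 m².
From F = γ·h_c·A, the centroid depth is h_c = 489/(8.38755 × 6.975) = 8.35852 m.
The centroid lies 2.5/2 = 1.25 m below the top edge, so the top edge sits at h_top = 8.35852 − 1.25 = 7.10852 m below the surface.

d_top ≈ 7.11 m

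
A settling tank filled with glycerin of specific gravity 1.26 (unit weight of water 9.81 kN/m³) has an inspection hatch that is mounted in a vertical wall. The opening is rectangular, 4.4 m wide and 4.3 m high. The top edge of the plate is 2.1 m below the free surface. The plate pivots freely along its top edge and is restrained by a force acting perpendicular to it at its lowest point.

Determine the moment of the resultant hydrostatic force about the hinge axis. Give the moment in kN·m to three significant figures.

γ = 1.26 × 9.81 = 12.3606 kN/m³.
The centroid lies 4.3/2 = 2.15 m below the top edge, so the centroid depth is h_c = 2.1 + 2.15 = 4.25 m.
A = 4.4 × 4.3 = 18.92 m².
Resultant F = γ·h_c·A = 12.3606 × 4.25 × 18.92 = 993.916 kN.
I_c = b·h³/12 = 4.4 × 4.3³/12 = 29.1526 m⁴.
Centre of pressure: y_p = y_c + I_c/(y_c·A) = 4.25 + 29.1526/(4.25 × 18.92) = 4.25 + 0.362549 = 4.61255 m along the plane.
The resultant acts 2.15 + 0.362549 = 2.51255 m (along the plate) below the hinge at the top edge, so the moment about the hinge is M = F × 2.51255 = 993.916 × 2.51255 = 2497.26 kN·m.

M ≈ 2500 kN·m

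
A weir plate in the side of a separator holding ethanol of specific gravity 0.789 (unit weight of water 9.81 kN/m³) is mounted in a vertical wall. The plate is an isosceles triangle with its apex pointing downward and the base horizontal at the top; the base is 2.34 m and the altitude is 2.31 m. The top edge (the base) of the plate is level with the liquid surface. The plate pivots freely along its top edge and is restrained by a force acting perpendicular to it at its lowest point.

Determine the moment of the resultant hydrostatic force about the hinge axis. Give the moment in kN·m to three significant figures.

M ≈ 18.6 kN·m

γ = 0.789 × 9.81 = 7.74009 kN/m³.
With the apex down, the centroid sits h/3 = 2.31/3 = 0.77 m below the base (the top edge), so the centroid depth is h_c = 0.77 m.
A = ½ × 2.34 × 2.31 = 2.7027 m².
Resultant F = γ·h_c·A = 7.74009 × 0.77 × 2.7027 = 16.1077 kN.
I_c = b·h³/36 = 2.34 × 2.31³/36 = 0.801215 m⁴.
Centre of pressure: y_p = y_c + I_c/(y_c·A) = 0.77 + 0.801215/(0.77 × 2.7027) = 0.77 + 0.385 = 1.155 m along the plane.
The resultant acts 0.77 + 0.385 = 1.155 m (along the plate) below the hinge at the top edge, so the moment about the hinge is M = F × 1.155 = 16.1077 × 1.155 = 18.6044 kN·m.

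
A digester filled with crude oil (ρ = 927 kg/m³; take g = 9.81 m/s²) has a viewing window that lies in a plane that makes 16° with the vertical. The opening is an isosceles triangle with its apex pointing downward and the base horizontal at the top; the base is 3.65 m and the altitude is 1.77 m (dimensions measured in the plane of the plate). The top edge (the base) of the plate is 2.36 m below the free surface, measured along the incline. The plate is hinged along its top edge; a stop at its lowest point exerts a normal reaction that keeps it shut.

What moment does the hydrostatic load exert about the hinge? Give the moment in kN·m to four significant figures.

M ≈ 54.06 kN·m

γ = ρg = 927 × 9.81 / 1000 = 9.09387 kN/m³.
The plate makes 16° with the vertical, i.e. θ = 90° − 16° = 74° to the horizontal. Measuring y along the incline from the free-surface line, vertical depth h = y·sinθ with sinθ = 0.961262.
With the apex down, the centroid sits h/3 = 1.77/3 = 0.59 m below the base (the top edge), so y_c = 2.36 + 0.59 = 2.95 m and h_c = 2.95 × 0.961262 = 2.83572 m.
A = ½ × 3.65 × 1.77 = 3.23025 m².
Resultant F = γ·h_c·A = 9.09387 × 2.83572 × 3.23025 = 83.3006 kN.
I_c = b·h³/36 = 3.65 × 1.77³/36 = 0.562225 m⁴.
Centre of pressure: y_p = y_c + I_c/(y_c·A) = 2.95 + 0.562225/(2.95 × 3.23025) = 2.95 + 0.059 = 3.009 m along the plane.
The resultant acts 0.59 + 0.059 = 0.649 m (along the plate) below the hinge at the top edge, so the moment about the hinge is M = F × 0.649 = 83.3006 × 0.649 = 54.0621 kN·m.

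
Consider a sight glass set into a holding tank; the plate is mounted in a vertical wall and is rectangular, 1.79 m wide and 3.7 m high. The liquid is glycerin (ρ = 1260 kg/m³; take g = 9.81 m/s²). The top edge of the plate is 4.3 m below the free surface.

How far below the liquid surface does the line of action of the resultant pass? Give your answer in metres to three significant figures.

h_p = 6.34 m

γ = ρg = 1260 × 9.81 / 1000 = 12.3606 kN/m³.
The centroid lies 3.7/2 = 1.85 m below the top edge, so the centroid depth is h_c = 4.3 + 1.85 = 6.15 m.
A = 1.79 × 3.7 = 6.623 m².
Resultant F = γ·h_c·A = 12.3606 × 6.15 × 6.623 = 503.465 kN.
I_c = b·h³/12 = 1.79 × 3.7³/12 = 7.55574 m⁴.
Centre of pressure: y_p = y_c + I_c/(y_c·A) = 6.15 + 7.55574/(6.15 × 6.623) = 6.15 + 0.185501 = 6.3355 m along the plane.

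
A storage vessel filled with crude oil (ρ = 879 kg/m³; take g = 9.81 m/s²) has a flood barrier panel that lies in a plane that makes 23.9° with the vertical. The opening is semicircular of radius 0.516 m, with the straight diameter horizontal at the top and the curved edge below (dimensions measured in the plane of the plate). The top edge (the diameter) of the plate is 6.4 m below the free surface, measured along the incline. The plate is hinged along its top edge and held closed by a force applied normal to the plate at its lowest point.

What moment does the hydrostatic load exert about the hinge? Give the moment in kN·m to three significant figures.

γ = ρg = 879 × 9.81 / 1000 = 8.62299 kN/m³.
The plate makes 23.9° with the vertical, i.e. θ = 90° − 23.9° = 66.1° to the horizontal. Measuring y along the incline from the free-surface line, vertical depth h = y·sinθ with sinθ = 0.914254.
The centroid of a semicircle lies 4r/(3π) = 0.218997 m from the diameter, here below the top edge, so y_c = 6.4 + 0.218997 = 6.619 m and h_c = 6.619 × 0.914254 = 6.05145 m.
A = πr²/2 = π × 0.516²/2 = 0.418234 m².
Resultant F = γ·h_c·A = 8.62299 × 6.05145 × 0.418234 = 21.8241 kN.
I_c = (π/8 − 8/(9π))·r⁴ = 0.109757 × 0.516⁴ = 0.00778092 m⁴.
Centre of pressure: y_p = y_c + I_c/(y_c·A) = 6.619 + 0.00778092/(6.619 × 0.418234) = 6.619 + 0.00281073 = 6.62181 m along the plane.
The resultant acts 0.218997 + 0.00281073 = 0.221808 m (along the plate) below the hinge at the top edge, so the moment about the hinge is M = F × 0.221808 = 21.8241 × 0.221808 = 4.84076 kN·m.

M ≈ 4.84 kN·m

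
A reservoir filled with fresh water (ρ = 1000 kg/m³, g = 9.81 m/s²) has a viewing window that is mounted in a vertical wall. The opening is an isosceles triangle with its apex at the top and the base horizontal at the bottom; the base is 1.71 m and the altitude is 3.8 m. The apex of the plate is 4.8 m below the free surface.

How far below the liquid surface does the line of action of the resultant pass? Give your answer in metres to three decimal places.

h_p = 7.443 m

γ = ρg = 1000 × 9.81 = 9810 N/m³ = 9.81 kN/m³.
With the apex up, the centroid sits 2h/3 = 2 × 3.8/3 = 2.53333 m below the apex, so the centroid depth is h_c = 4.8 + 2.53333 = 7.33333 m.
A = ½ × 1.71 × 3.8 = 3.249 m².
Resultant F = γ·h_c·A = 9.81 × 7.33333 × 3.249 = 233.733 kN.
I_c = b·h³/36 = 1.71 × 3.8³/36 = 2.60642 m⁴.
Centre of pressure: y_p = y_c + I_c/(y_c·A) = 7.33333 + 2.60642/(7.33333 × 3.249) = 7.33333 + 0.109394 = 7.44272 m along the plane.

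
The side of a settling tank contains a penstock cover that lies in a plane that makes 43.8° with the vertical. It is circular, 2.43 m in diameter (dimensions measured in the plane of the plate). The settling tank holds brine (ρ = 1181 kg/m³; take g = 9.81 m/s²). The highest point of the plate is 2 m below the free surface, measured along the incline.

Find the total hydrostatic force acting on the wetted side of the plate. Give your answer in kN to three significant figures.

γ = ρg = 1181 × 9.81 / 1000 = 11.58561 kN/m³.
The plate makes 43.8° with the vertical, i.e. θ = 90° − 43.8° = 46.2° to the horizontal. Measuring y along the incline from the free-surface line, vertical depth h = y·sinθ with sinθ = 0.721760.
The centroid is at the centre, 1.215 m below the top of the plate, so y_c = 2 + 1.215 = 3.215 m and h_c = 3.215 × 0.721760 = 2.32046 m.
A = π(1.215)² = 4.6377 m².
Resultant F = γ·h_c·A = 11.58561 × 2.32046 × 4.6377 = 124.68 kN.

F ≈ 125 kN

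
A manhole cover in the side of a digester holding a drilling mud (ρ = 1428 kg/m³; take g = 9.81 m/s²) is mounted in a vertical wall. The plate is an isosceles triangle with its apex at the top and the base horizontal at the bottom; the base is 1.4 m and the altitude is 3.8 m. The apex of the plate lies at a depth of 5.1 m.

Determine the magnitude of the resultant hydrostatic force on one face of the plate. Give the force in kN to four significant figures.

γ = ρg = 1428 × 9.81 / 1000 = 14.00868 kN/m³.
With the apex up, the centroid sits 2h/3 = 2 × 3.8/3 = 2.53333 m below the apex, so the centroid depth is h_c = 5.1 + 2.53333 = 7.63333 m.
A = ½ × 1.4 × 3.8 = 2.66 m².
Resultant F = γ·h_c·A = 14.00868 × 7.63333 × 2.66 = 284.441 kN.

F ≈ 284.4 kN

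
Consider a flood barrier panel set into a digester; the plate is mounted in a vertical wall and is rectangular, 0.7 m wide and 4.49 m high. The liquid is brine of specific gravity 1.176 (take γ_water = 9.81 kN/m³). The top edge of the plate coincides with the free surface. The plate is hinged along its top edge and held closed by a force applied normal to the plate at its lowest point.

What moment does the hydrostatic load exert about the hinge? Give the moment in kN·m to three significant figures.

γ = 1.176 × 9.81 = 11.53656 kN/m³.
The centroid lies 4.49/2 = 2.245 m below the top edge, so the centroid depth is h_c = 2.245 m.
A = 0.7 × 4.49 = 3.143 m².
Resultant F = γ·h_c·A = 11.53656 × 2.245 × 3.143 = 81.4024 kN.
I_c = b·h³/12 = 0.7 × 4.49³/12 = 5.28027 m⁴.
Centre of pressure: y_p = y_c + I_c/(y_c·A) = 2.245 + 5.28027/(2.245 × 3.143) = 2.245 + 0.748334 = 2.99333 m along the plane.
The resultant acts 2.245 + 0.748334 = 2.99333 m (along the plate) below the hinge at the top edge, so the moment about the hinge is M = F × 2.99333 = 81.4024 × 2.99333 = 243.664 kN·m.

M ≈ 244 kN·m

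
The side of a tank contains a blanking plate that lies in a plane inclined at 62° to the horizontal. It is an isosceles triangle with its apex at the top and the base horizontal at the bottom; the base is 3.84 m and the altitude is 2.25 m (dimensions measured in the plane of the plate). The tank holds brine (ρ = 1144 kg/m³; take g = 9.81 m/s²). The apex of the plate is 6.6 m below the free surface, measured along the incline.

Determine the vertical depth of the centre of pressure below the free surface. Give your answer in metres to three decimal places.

γ = ρg = 1144 × 9.81 / 1000 = 11.22264 kN/m³.
Let θ = 62° be the plate's angle to the horizontal; measure y along the incline from where the plane meets the free surface. Vertical depth h = y·sinθ with sinθ = 0.882948.
With the apex up, the centroid sits 2h/3 = 2 × 2.25/3 = 1.5 m below the apex, so y_c = 6.6 + 1.5 = 8.1 m and h_c = 8.1 × 0.882948 = 7.15188 m.
A = ½ × 3.84 × 2.25 = 4.32 m².
Resultant F = γ·h_c·A = 11.22264 × 7.15188 × 4.32 = 346.736 kN.
I_c = b·h³/36 = 3.84 × 2.25³/36 = 1.215 m⁴.
Centre of pressure: y_p = y_c + I_c/(y_c·A) = 8.1 + 1.215/(8.1 × 4.32) = 8.1 + 0.0347222 = 8.13472 m along the plane.
Vertically, h_p = y_p·sinθ = 8.13472 × 0.882948 = 7.18253 m.

h_p = 7.183 m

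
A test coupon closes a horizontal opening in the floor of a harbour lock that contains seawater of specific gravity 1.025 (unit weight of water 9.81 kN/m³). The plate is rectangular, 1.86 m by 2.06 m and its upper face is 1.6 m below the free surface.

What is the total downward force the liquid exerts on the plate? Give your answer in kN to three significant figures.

F ≈ 61.6 kN

γ = 1.025 × 9.81 = 10.05525 kN/m³.
The plate is horizontal, so pressure is uniform at p = γ·h = 10.05525 × 1.6 = 16.0884 kN/m².
A = 1.86 × 2.06 = 3.8316 m².
F = p·A = 16.0884 × 3.8316 = 61.6443 kN.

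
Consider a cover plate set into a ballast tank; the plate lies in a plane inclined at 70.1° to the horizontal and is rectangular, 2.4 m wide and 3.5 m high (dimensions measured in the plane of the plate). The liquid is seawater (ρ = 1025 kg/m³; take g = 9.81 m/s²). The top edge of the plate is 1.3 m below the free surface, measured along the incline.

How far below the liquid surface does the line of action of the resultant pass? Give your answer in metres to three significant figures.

γ = ρg = 1025 × 9.81 / 1000 = 10.05525 kN/m³.
Let θ = 70.1° be the plate's angle to the horizontal; measure y along the incline from where the plane meets the free surface. Vertical depth h = y·sinθ with sinθ = 0.940288.
The centroid lies 3.5/2 = 1.75 m below the top edge, so y_c = 1.3 + 1.75 = 3.05 m and h_c = 3.05 × 0.940288 = 2.86788 m.
A = 2.4 × 3.5 = 8.4 m².
Resultant F = γ·h_c·A = 10.05525 × 2.86788 × 8.4 = 242.233 kN.
I_c = b·h³/12 = 2.4 × 3.5³/12 = 8.575 m⁴.
Centre of pressure: y_p = y_c + I_c/(y_c·A) = 3.05 + 8.575/(3.05 × 8.4) = 3.05 + 0.334699 = 3.3847 m along the plane.
Vertically, h_p = y_p·sinθ = 3.3847 × 0.940288 = 3.18259 m.

h_p = 3.18 m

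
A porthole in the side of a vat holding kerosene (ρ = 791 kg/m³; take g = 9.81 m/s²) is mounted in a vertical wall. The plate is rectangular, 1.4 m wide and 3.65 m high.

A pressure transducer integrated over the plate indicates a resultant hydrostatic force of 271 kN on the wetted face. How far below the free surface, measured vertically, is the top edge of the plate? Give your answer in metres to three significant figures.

γ = ρg = 791 × 9.81 / 1000 = 7.75971 kN/m³.
A = 1.4 × 3.65 = 5.11 m².
From F = γ·h_c·A, the centroid depth is h_c = 271/(7.75971 × 5.11) = 6.83444 m.
The centroid lies 3.65/2 = 1.825 m below the top edge, so the top edge sits at h_top = 6.83444 − 1.825 = 5.00944 m below the surface.

d_top ≈ 5.01 m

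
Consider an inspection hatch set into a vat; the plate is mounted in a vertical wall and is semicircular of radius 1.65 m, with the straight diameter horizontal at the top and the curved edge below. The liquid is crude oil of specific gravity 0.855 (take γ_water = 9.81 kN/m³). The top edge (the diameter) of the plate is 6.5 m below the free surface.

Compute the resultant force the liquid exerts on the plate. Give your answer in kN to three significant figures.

F ≈ 258 kN

γ = 0.855 × 9.81 = 8.38755 kN/m³.
The centroid of a semicircle lies 4r/(3π) = 0.700282 m from the diameter, here below the top edge, so the centroid depth is h_c = 6.5 + 0.700282 = 7.20028 m.
A = πr²/2 = π × 1.65²/2 = 4.27649 m².
Resultant F = γ·h_c·A = 8.38755 × 7.20028 × 4.27649 = 258.269 kN.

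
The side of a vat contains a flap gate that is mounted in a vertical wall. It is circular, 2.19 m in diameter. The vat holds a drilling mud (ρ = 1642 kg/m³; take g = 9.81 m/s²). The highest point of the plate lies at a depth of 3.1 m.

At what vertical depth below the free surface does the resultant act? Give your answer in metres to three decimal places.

γ = ρg = 1642 × 9.81 / 1000 = 16.10802 kN/m³.
The centroid is at the centre, 1.095 m below the top of the plate, so the centroid depth is h_c = 3.1 + 1.095 = 4.195 m.
A = π(1.095)² = 3.76685 m².
Resultant F = γ·h_c·A = 16.10802 × 4.195 × 3.76685 = 254.538 kN.
I_c = πr⁴/4 = π × 1.095⁴/4 = 1.12914 m⁴.
Centre of pressure: y_p = y_c + I_c/(y_c·A) = 4.195 + 1.12914/(4.195 × 3.76685) = 4.195 + 0.0714558 = 4.26646 m along the plane.

h_p = 4.266 m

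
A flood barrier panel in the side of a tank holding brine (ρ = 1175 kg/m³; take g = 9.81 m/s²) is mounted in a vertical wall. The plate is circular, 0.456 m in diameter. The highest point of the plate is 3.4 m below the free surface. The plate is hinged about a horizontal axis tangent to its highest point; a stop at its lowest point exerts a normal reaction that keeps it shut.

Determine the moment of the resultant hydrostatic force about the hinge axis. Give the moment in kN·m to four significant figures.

M ≈ 1.582 kN·m

γ = ρg = 1175 × 9.81 / 1000 = 11.52675 kN/m³.
The centroid is at the centre, 0.228 m below the top of the plate, so the centroid depth is h_c = 3.4 + 0.228 = 3.628 m.
A = π(0.228)² = 0.163313 m².
Resultant F = γ·h_c·A = 11.52675 × 3.628 × 0.163313 = 6.82959 kN.
I_c = πr⁴/4 = π × 0.228⁴/4 = 0.00212241 m⁴.
Centre of pressure: y_p = y_c + I_c/(y_c·A) = 3.628 + 0.00212241/(3.628 × 0.163313) = 3.628 + 0.00358213 = 3.63158 m along the plane.
The resultant acts 0.228 + 0.00358213 = 0.231582 m (along the plate) below the hinge at the top edge, so the moment about the hinge is M = F × 0.231582 = 6.82959 × 0.231582 = 1.58161 kN·m.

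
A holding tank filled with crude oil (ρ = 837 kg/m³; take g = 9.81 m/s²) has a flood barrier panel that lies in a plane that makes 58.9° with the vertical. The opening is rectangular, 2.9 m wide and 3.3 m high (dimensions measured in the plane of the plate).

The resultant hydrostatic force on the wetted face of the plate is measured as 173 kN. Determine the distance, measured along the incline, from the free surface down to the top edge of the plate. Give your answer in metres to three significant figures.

γ = ρg = 837 × 9.81 / 1000 = 8.21097 kN/m³.
A = 2.9 × 3.3 = 9.57 m².
From F = γ·h_c·A, the centroid depth is h_c = 173/(8.21097 × 9.57) = 2.20161 m.
The plate makes 58.9° with the vertical, i.e. θ = 90° − 58.9° = 31.1° to the horizontal. Measuring y along the incline from the free-surface line, vertical depth h = y·sinθ with sinθ = 0.516533.
Along the incline, y_c = h_c/sinθ = 2.20161/0.516533 = 4.26228 m.
The centroid lies 3.3/2 = 1.65 m below the top edge, so the top edge sits at y_top = 4.26228 − 1.65 = 2.61228 m along the incline.

y_top ≈ 2.61 m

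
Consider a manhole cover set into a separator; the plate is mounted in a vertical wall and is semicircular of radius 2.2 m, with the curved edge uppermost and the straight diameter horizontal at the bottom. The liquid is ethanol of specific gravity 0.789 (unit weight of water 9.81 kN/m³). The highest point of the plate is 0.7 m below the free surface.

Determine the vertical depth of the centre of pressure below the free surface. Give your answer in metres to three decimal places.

h_p = 2.138 m

γ = 0.789 × 9.81 = 7.74009 kN/m³.
The centroid lies 4r/(3π) = 0.933709 m above the diameter, so r − 4r/(3π) = 2.2 − 0.933709 = 1.26629 m below the topmost point, so the centroid depth is h_c = 0.7 + 1.26629 = 1.96629 m.
A = πr²/2 = π × 2.2²/2 = 7.60265 m².
Resultant F = γ·h_c·A = 7.74009 × 1.96629 × 7.60265 = 115.707 kN.
I_c = (π/8 − 8/(9π))·r⁴ = 0.109757 × 2.2⁴ = 2.57112 m⁴.
Centre of pressure: y_p = y_c + I_c/(y_c·A) = 1.96629 + 2.57112/(1.96629 × 7.60265) = 1.96629 + 0.171993 = 2.13828 m along the plane.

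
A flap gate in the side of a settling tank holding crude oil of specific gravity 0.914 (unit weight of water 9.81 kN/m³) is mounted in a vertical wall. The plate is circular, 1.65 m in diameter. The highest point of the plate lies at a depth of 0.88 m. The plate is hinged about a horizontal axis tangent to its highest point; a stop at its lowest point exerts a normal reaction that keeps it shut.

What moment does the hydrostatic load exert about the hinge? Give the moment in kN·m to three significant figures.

M ≈ 30.2 kN·m

γ = 0.914 × 9.81 = 8.96634 kN/m³.
The centroid is at the centre, 0.825 m below the top of the plate, so the centroid depth is h_c = 0.88 + 0.825 = 1.705 m.
A = π(0.825)² = 2.13825 m².
Resultant F = γ·h_c·A = 8.96634 × 1.705 × 2.13825 = 32.6887 kN.
I_c = πr⁴/4 = π × 0.825⁴/4 = 0.363836 m⁴.
Centre of pressure: y_p = y_c + I_c/(y_c·A) = 1.705 + 0.363836/(1.705 × 2.13825) = 1.705 + 0.0997982 = 1.8048 m along the plane.
The resultant acts 0.825 + 0.0997982 = 0.924798 m (along the plate) below the hinge at the top edge, so the moment about the hinge is M = F × 0.924798 = 32.6887 × 0.924798 = 30.2304 kN·m.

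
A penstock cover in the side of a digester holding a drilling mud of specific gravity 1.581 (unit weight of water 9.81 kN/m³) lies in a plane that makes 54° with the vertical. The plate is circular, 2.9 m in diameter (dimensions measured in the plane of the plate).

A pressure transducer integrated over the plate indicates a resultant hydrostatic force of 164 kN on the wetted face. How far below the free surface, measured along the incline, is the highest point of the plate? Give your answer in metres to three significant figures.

γ = 1.581 × 9.81 = 15.50961 kN/m³.
A = π(1.45)² = 6.6052 m².
From F = γ·h_c·A, the centroid depth is h_c = 164/(15.50961 × 6.6052) = 1.60087 m.
The plate makes 54° with the vertical, i.e. θ = 90° − 54° = 36° to the horizontal. Measuring y along the incline from the free-surface line, vertical depth h = y·sinθ with sinθ = 0.587785.
Along the incline, y_c = h_c/sinθ = 1.60087/0.587785 = 2.72356 m.
The centroid is at the centre, 1.45 m below the top of the plate, so the highest point sits at y_top = 2.72356 − 1.45 = 1.27356 m along the incline.

y_top ≈ 1.27 m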